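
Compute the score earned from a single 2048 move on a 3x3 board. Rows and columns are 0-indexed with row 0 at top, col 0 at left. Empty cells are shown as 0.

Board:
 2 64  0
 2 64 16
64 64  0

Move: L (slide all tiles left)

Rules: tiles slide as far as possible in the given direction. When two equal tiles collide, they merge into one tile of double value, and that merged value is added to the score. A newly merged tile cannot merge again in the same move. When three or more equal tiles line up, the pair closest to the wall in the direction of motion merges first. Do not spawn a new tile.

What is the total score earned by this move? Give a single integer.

Answer: 128

Derivation:
Slide left:
row 0: [2, 64, 0] -> [2, 64, 0]  score +0 (running 0)
row 1: [2, 64, 16] -> [2, 64, 16]  score +0 (running 0)
row 2: [64, 64, 0] -> [128, 0, 0]  score +128 (running 128)
Board after move:
  2  64   0
  2  64  16
128   0   0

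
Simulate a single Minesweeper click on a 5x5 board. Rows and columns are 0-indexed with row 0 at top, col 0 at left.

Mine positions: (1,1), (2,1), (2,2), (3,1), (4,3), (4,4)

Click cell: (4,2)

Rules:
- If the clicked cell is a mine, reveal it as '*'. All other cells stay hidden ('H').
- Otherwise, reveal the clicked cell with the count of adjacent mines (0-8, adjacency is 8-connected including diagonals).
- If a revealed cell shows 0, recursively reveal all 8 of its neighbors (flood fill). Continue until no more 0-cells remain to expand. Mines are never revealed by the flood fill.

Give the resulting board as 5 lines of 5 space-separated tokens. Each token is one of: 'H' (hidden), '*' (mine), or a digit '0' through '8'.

H H H H H
H H H H H
H H H H H
H H H H H
H H 2 H H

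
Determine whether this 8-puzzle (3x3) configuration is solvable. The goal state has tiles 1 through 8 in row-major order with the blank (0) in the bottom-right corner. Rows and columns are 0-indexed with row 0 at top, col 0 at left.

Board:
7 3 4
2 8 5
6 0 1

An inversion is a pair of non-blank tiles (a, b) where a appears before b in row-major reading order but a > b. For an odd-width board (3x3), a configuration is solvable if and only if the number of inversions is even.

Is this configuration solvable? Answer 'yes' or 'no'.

Inversions (pairs i<j in row-major order where tile[i] > tile[j] > 0): 16
16 is even, so the puzzle is solvable.

Answer: yes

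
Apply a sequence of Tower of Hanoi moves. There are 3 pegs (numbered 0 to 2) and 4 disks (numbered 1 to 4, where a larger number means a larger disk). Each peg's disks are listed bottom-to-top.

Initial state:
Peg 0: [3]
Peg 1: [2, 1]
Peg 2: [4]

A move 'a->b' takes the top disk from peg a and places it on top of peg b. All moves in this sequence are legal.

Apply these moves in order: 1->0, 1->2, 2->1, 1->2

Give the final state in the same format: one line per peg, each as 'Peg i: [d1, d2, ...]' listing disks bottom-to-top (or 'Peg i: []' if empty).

Answer: Peg 0: [3, 1]
Peg 1: []
Peg 2: [4, 2]

Derivation:
After move 1 (1->0):
Peg 0: [3, 1]
Peg 1: [2]
Peg 2: [4]

After move 2 (1->2):
Peg 0: [3, 1]
Peg 1: []
Peg 2: [4, 2]

After move 3 (2->1):
Peg 0: [3, 1]
Peg 1: [2]
Peg 2: [4]

After move 4 (1->2):
Peg 0: [3, 1]
Peg 1: []
Peg 2: [4, 2]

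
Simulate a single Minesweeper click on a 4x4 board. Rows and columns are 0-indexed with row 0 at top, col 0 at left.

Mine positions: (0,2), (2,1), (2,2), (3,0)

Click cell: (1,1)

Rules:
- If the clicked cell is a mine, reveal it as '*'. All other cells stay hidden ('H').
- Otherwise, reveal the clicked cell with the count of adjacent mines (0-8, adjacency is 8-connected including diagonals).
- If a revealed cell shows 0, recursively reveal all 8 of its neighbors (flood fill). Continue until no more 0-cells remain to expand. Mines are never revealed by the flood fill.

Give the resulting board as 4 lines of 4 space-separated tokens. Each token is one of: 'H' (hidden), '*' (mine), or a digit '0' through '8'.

H H H H
H 3 H H
H H H H
H H H H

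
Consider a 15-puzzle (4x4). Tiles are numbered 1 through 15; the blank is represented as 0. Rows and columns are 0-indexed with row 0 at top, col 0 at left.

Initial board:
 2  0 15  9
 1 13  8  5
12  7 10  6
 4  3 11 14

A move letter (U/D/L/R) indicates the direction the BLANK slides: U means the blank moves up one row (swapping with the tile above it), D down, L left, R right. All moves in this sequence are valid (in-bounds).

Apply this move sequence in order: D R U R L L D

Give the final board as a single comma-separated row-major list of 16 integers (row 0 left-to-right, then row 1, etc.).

Answer: 2, 8, 13, 9, 1, 0, 15, 5, 12, 7, 10, 6, 4, 3, 11, 14

Derivation:
After move 1 (D):
 2 13 15  9
 1  0  8  5
12  7 10  6
 4  3 11 14

After move 2 (R):
 2 13 15  9
 1  8  0  5
12  7 10  6
 4  3 11 14

After move 3 (U):
 2 13  0  9
 1  8 15  5
12  7 10  6
 4  3 11 14

After move 4 (R):
 2 13  9  0
 1  8 15  5
12  7 10  6
 4  3 11 14

After move 5 (L):
 2 13  0  9
 1  8 15  5
12  7 10  6
 4  3 11 14

After move 6 (L):
 2  0 13  9
 1  8 15  5
12  7 10  6
 4  3 11 14

After move 7 (D):
 2  8 13  9
 1  0 15  5
12  7 10  6
 4  3 11 14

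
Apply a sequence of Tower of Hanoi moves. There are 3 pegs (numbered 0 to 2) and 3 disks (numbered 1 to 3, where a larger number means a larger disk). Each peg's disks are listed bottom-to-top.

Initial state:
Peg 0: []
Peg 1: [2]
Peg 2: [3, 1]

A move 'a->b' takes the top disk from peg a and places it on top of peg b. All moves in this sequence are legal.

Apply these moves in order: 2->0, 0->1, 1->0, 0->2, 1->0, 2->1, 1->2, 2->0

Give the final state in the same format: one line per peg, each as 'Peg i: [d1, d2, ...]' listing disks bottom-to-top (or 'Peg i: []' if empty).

After move 1 (2->0):
Peg 0: [1]
Peg 1: [2]
Peg 2: [3]

After move 2 (0->1):
Peg 0: []
Peg 1: [2, 1]
Peg 2: [3]

After move 3 (1->0):
Peg 0: [1]
Peg 1: [2]
Peg 2: [3]

After move 4 (0->2):
Peg 0: []
Peg 1: [2]
Peg 2: [3, 1]

After move 5 (1->0):
Peg 0: [2]
Peg 1: []
Peg 2: [3, 1]

After move 6 (2->1):
Peg 0: [2]
Peg 1: [1]
Peg 2: [3]

After move 7 (1->2):
Peg 0: [2]
Peg 1: []
Peg 2: [3, 1]

After move 8 (2->0):
Peg 0: [2, 1]
Peg 1: []
Peg 2: [3]

Answer: Peg 0: [2, 1]
Peg 1: []
Peg 2: [3]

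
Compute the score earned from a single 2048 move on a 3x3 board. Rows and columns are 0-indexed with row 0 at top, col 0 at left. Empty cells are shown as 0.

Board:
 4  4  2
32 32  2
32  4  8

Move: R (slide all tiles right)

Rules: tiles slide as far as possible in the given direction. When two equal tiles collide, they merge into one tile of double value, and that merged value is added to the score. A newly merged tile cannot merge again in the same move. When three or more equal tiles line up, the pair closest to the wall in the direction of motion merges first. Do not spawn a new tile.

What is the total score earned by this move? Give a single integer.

Slide right:
row 0: [4, 4, 2] -> [0, 8, 2]  score +8 (running 8)
row 1: [32, 32, 2] -> [0, 64, 2]  score +64 (running 72)
row 2: [32, 4, 8] -> [32, 4, 8]  score +0 (running 72)
Board after move:
 0  8  2
 0 64  2
32  4  8

Answer: 72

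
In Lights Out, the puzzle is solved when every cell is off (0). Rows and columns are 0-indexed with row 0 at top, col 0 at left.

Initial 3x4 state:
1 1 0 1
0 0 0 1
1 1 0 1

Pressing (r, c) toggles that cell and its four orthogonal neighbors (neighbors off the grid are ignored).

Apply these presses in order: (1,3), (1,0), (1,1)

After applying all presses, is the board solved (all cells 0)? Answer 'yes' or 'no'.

Answer: yes

Derivation:
After press 1 at (1,3):
1 1 0 0
0 0 1 0
1 1 0 0

After press 2 at (1,0):
0 1 0 0
1 1 1 0
0 1 0 0

After press 3 at (1,1):
0 0 0 0
0 0 0 0
0 0 0 0

Lights still on: 0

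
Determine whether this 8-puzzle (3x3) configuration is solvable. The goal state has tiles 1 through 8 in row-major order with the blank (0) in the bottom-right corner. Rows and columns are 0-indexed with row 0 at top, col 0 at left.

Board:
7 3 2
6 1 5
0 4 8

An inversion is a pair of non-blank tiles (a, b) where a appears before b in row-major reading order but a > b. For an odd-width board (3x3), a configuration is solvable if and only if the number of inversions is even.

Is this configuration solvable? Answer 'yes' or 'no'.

Inversions (pairs i<j in row-major order where tile[i] > tile[j] > 0): 13
13 is odd, so the puzzle is not solvable.

Answer: no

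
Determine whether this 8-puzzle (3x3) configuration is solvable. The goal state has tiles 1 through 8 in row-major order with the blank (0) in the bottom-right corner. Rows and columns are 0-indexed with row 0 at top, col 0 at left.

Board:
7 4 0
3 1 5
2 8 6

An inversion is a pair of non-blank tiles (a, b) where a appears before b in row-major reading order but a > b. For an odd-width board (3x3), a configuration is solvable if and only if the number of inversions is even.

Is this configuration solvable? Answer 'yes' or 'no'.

Inversions (pairs i<j in row-major order where tile[i] > tile[j] > 0): 13
13 is odd, so the puzzle is not solvable.

Answer: no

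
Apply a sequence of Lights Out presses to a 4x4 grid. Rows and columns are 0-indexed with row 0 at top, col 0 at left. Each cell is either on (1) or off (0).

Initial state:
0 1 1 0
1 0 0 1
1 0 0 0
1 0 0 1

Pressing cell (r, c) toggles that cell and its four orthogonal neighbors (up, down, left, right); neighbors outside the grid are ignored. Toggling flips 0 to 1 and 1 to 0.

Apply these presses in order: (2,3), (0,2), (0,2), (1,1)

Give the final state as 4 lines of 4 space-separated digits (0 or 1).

Answer: 0 0 1 0
0 1 1 0
1 1 1 1
1 0 0 0

Derivation:
After press 1 at (2,3):
0 1 1 0
1 0 0 0
1 0 1 1
1 0 0 0

After press 2 at (0,2):
0 0 0 1
1 0 1 0
1 0 1 1
1 0 0 0

After press 3 at (0,2):
0 1 1 0
1 0 0 0
1 0 1 1
1 0 0 0

After press 4 at (1,1):
0 0 1 0
0 1 1 0
1 1 1 1
1 0 0 0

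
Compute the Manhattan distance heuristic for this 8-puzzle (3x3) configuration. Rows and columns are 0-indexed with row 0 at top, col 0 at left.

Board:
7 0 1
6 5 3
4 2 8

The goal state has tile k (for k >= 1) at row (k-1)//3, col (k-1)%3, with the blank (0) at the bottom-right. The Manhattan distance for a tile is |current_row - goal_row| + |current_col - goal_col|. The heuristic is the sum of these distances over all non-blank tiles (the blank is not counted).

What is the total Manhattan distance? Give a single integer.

Answer: 11

Derivation:
Tile 7: at (0,0), goal (2,0), distance |0-2|+|0-0| = 2
Tile 1: at (0,2), goal (0,0), distance |0-0|+|2-0| = 2
Tile 6: at (1,0), goal (1,2), distance |1-1|+|0-2| = 2
Tile 5: at (1,1), goal (1,1), distance |1-1|+|1-1| = 0
Tile 3: at (1,2), goal (0,2), distance |1-0|+|2-2| = 1
Tile 4: at (2,0), goal (1,0), distance |2-1|+|0-0| = 1
Tile 2: at (2,1), goal (0,1), distance |2-0|+|1-1| = 2
Tile 8: at (2,2), goal (2,1), distance |2-2|+|2-1| = 1
Sum: 2 + 2 + 2 + 0 + 1 + 1 + 2 + 1 = 11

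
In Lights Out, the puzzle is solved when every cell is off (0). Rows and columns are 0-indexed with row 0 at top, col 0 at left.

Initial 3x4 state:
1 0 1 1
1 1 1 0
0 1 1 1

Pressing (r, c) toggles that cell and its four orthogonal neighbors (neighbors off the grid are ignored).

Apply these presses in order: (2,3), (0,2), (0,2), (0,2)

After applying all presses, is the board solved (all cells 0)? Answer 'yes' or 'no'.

Answer: no

Derivation:
After press 1 at (2,3):
1 0 1 1
1 1 1 1
0 1 0 0

After press 2 at (0,2):
1 1 0 0
1 1 0 1
0 1 0 0

After press 3 at (0,2):
1 0 1 1
1 1 1 1
0 1 0 0

After press 4 at (0,2):
1 1 0 0
1 1 0 1
0 1 0 0

Lights still on: 6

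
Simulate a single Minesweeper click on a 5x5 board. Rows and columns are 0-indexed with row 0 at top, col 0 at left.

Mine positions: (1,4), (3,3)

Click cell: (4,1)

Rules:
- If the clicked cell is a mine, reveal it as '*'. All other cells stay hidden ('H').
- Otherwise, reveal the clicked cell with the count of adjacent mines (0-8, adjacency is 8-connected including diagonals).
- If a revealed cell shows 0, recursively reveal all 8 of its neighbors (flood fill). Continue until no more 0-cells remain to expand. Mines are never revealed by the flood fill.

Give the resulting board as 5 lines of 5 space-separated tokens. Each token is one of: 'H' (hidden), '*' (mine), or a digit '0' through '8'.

0 0 0 1 H
0 0 0 1 H
0 0 1 2 H
0 0 1 H H
0 0 1 H H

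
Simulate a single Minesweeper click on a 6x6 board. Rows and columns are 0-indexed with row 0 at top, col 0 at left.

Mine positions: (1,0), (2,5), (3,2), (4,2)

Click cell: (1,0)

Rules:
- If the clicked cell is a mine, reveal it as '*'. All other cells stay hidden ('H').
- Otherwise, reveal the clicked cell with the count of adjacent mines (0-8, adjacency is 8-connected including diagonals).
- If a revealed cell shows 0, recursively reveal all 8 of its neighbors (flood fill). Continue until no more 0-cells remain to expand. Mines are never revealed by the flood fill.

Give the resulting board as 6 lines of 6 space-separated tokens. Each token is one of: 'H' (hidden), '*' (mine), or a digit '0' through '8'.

H H H H H H
* H H H H H
H H H H H H
H H H H H H
H H H H H H
H H H H H H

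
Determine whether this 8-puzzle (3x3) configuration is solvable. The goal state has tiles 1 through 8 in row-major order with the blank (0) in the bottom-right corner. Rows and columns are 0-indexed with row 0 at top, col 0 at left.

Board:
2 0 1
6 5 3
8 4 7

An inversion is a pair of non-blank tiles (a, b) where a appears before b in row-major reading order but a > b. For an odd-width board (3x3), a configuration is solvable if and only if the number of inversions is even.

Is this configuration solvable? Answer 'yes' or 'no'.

Answer: yes

Derivation:
Inversions (pairs i<j in row-major order where tile[i] > tile[j] > 0): 8
8 is even, so the puzzle is solvable.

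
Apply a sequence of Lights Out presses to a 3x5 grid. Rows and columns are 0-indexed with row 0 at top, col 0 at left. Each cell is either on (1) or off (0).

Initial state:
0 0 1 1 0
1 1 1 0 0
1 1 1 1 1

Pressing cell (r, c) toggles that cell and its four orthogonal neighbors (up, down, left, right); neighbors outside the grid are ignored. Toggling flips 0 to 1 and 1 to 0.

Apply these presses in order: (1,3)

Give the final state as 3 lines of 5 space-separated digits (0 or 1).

Answer: 0 0 1 0 0
1 1 0 1 1
1 1 1 0 1

Derivation:
After press 1 at (1,3):
0 0 1 0 0
1 1 0 1 1
1 1 1 0 1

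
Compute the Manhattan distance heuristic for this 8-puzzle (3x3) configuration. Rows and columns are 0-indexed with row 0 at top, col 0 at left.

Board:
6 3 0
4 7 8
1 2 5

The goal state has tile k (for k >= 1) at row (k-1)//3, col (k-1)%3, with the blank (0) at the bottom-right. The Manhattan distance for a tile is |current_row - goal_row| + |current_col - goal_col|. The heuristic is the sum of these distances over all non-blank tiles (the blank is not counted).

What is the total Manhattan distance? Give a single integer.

Answer: 14

Derivation:
Tile 6: at (0,0), goal (1,2), distance |0-1|+|0-2| = 3
Tile 3: at (0,1), goal (0,2), distance |0-0|+|1-2| = 1
Tile 4: at (1,0), goal (1,0), distance |1-1|+|0-0| = 0
Tile 7: at (1,1), goal (2,0), distance |1-2|+|1-0| = 2
Tile 8: at (1,2), goal (2,1), distance |1-2|+|2-1| = 2
Tile 1: at (2,0), goal (0,0), distance |2-0|+|0-0| = 2
Tile 2: at (2,1), goal (0,1), distance |2-0|+|1-1| = 2
Tile 5: at (2,2), goal (1,1), distance |2-1|+|2-1| = 2
Sum: 3 + 1 + 0 + 2 + 2 + 2 + 2 + 2 = 14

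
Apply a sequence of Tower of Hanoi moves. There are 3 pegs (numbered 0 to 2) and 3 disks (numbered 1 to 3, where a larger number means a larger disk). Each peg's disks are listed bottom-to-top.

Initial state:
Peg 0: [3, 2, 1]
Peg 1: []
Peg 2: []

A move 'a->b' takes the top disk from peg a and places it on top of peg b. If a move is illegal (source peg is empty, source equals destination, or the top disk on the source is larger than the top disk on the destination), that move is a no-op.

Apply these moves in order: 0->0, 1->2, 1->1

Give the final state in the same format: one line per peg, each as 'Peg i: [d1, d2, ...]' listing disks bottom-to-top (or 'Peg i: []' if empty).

Answer: Peg 0: [3, 2, 1]
Peg 1: []
Peg 2: []

Derivation:
After move 1 (0->0):
Peg 0: [3, 2, 1]
Peg 1: []
Peg 2: []

After move 2 (1->2):
Peg 0: [3, 2, 1]
Peg 1: []
Peg 2: []

After move 3 (1->1):
Peg 0: [3, 2, 1]
Peg 1: []
Peg 2: []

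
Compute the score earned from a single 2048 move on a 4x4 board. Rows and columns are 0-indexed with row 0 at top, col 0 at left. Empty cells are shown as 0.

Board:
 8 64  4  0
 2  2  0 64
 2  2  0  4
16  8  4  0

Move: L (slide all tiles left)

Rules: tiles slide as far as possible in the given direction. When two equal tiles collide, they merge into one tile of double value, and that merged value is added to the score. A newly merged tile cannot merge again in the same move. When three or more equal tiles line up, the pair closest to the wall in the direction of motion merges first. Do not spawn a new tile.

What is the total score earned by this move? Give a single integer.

Answer: 8

Derivation:
Slide left:
row 0: [8, 64, 4, 0] -> [8, 64, 4, 0]  score +0 (running 0)
row 1: [2, 2, 0, 64] -> [4, 64, 0, 0]  score +4 (running 4)
row 2: [2, 2, 0, 4] -> [4, 4, 0, 0]  score +4 (running 8)
row 3: [16, 8, 4, 0] -> [16, 8, 4, 0]  score +0 (running 8)
Board after move:
 8 64  4  0
 4 64  0  0
 4  4  0  0
16  8  4  0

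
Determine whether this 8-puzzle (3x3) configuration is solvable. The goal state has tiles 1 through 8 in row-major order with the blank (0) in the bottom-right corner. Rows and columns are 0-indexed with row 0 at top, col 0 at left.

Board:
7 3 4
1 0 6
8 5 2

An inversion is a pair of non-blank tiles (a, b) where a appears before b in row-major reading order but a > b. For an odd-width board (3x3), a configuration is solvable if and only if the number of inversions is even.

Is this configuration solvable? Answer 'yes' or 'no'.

Answer: no

Derivation:
Inversions (pairs i<j in row-major order where tile[i] > tile[j] > 0): 15
15 is odd, so the puzzle is not solvable.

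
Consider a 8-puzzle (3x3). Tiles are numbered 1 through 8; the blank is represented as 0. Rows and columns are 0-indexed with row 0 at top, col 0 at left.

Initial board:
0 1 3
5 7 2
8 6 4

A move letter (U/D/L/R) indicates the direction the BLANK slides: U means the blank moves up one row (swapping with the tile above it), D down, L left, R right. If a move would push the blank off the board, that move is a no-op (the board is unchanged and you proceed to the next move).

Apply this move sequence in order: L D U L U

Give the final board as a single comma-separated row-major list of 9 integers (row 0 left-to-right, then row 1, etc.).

After move 1 (L):
0 1 3
5 7 2
8 6 4

After move 2 (D):
5 1 3
0 7 2
8 6 4

After move 3 (U):
0 1 3
5 7 2
8 6 4

After move 4 (L):
0 1 3
5 7 2
8 6 4

After move 5 (U):
0 1 3
5 7 2
8 6 4

Answer: 0, 1, 3, 5, 7, 2, 8, 6, 4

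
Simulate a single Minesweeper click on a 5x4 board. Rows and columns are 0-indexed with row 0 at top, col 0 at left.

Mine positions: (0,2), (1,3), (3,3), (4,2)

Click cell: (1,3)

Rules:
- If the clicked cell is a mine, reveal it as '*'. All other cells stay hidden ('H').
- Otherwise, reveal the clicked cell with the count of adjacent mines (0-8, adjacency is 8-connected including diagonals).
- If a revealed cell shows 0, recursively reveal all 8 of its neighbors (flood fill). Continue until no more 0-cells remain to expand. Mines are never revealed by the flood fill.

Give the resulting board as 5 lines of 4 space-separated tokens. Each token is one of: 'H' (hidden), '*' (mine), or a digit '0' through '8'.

H H H H
H H H *
H H H H
H H H H
H H H H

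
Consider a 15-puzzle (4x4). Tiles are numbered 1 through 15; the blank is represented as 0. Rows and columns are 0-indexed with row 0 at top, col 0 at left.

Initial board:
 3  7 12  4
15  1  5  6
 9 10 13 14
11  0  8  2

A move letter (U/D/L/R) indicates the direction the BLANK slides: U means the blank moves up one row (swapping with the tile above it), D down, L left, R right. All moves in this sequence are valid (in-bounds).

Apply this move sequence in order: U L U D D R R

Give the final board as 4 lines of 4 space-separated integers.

After move 1 (U):
 3  7 12  4
15  1  5  6
 9  0 13 14
11 10  8  2

After move 2 (L):
 3  7 12  4
15  1  5  6
 0  9 13 14
11 10  8  2

After move 3 (U):
 3  7 12  4
 0  1  5  6
15  9 13 14
11 10  8  2

After move 4 (D):
 3  7 12  4
15  1  5  6
 0  9 13 14
11 10  8  2

After move 5 (D):
 3  7 12  4
15  1  5  6
11  9 13 14
 0 10  8  2

After move 6 (R):
 3  7 12  4
15  1  5  6
11  9 13 14
10  0  8  2

After move 7 (R):
 3  7 12  4
15  1  5  6
11  9 13 14
10  8  0  2

Answer:  3  7 12  4
15  1  5  6
11  9 13 14
10  8  0  2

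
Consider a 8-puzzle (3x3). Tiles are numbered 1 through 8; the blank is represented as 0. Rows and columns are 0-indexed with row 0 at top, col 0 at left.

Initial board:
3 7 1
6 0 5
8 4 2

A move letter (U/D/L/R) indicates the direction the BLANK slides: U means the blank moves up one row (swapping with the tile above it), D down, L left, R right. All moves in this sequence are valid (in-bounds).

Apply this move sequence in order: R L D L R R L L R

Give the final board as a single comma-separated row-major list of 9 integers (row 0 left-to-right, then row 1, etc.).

After move 1 (R):
3 7 1
6 5 0
8 4 2

After move 2 (L):
3 7 1
6 0 5
8 4 2

After move 3 (D):
3 7 1
6 4 5
8 0 2

After move 4 (L):
3 7 1
6 4 5
0 8 2

After move 5 (R):
3 7 1
6 4 5
8 0 2

After move 6 (R):
3 7 1
6 4 5
8 2 0

After move 7 (L):
3 7 1
6 4 5
8 0 2

After move 8 (L):
3 7 1
6 4 5
0 8 2

After move 9 (R):
3 7 1
6 4 5
8 0 2

Answer: 3, 7, 1, 6, 4, 5, 8, 0, 2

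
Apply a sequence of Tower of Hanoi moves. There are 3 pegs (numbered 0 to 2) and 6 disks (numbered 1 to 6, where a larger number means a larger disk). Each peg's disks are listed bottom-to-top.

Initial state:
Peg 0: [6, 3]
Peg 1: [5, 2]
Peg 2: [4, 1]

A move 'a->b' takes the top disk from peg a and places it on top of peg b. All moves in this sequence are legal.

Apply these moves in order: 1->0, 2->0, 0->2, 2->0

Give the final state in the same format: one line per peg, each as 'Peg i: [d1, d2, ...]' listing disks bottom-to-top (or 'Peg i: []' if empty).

Answer: Peg 0: [6, 3, 2, 1]
Peg 1: [5]
Peg 2: [4]

Derivation:
After move 1 (1->0):
Peg 0: [6, 3, 2]
Peg 1: [5]
Peg 2: [4, 1]

After move 2 (2->0):
Peg 0: [6, 3, 2, 1]
Peg 1: [5]
Peg 2: [4]

After move 3 (0->2):
Peg 0: [6, 3, 2]
Peg 1: [5]
Peg 2: [4, 1]

After move 4 (2->0):
Peg 0: [6, 3, 2, 1]
Peg 1: [5]
Peg 2: [4]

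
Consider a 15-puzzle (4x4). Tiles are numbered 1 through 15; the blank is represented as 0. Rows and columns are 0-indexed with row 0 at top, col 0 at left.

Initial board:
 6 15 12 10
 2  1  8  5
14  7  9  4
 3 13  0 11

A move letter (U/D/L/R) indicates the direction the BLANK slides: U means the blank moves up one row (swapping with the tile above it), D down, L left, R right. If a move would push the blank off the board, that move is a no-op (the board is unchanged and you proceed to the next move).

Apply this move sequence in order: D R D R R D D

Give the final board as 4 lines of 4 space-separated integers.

Answer:  6 15 12 10
 2  1  8  5
14  7  9  4
 3 13 11  0

Derivation:
After move 1 (D):
 6 15 12 10
 2  1  8  5
14  7  9  4
 3 13  0 11

After move 2 (R):
 6 15 12 10
 2  1  8  5
14  7  9  4
 3 13 11  0

After move 3 (D):
 6 15 12 10
 2  1  8  5
14  7  9  4
 3 13 11  0

After move 4 (R):
 6 15 12 10
 2  1  8  5
14  7  9  4
 3 13 11  0

After move 5 (R):
 6 15 12 10
 2  1  8  5
14  7  9  4
 3 13 11  0

After move 6 (D):
 6 15 12 10
 2  1  8  5
14  7  9  4
 3 13 11  0

After move 7 (D):
 6 15 12 10
 2  1  8  5
14  7  9  4
 3 13 11  0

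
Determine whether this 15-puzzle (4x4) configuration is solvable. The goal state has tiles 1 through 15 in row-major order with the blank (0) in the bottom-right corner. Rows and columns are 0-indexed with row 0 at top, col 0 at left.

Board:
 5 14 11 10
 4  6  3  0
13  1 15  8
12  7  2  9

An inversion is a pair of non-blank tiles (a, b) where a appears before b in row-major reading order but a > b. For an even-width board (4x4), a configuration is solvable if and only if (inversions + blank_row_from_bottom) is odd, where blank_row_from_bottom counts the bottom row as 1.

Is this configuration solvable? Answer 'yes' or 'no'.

Inversions: 58
Blank is in row 1 (0-indexed from top), which is row 3 counting from the bottom (bottom = 1).
58 + 3 = 61, which is odd, so the puzzle is solvable.

Answer: yes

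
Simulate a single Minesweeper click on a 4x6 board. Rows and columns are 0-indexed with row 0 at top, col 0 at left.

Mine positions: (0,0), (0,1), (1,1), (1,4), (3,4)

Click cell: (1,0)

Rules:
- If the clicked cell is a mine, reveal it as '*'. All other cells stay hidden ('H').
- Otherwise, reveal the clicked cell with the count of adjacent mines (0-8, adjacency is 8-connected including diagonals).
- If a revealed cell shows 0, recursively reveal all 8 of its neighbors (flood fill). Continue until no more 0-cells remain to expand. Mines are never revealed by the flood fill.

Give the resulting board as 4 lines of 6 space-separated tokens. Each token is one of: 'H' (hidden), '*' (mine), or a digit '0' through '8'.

H H H H H H
3 H H H H H
H H H H H H
H H H H H H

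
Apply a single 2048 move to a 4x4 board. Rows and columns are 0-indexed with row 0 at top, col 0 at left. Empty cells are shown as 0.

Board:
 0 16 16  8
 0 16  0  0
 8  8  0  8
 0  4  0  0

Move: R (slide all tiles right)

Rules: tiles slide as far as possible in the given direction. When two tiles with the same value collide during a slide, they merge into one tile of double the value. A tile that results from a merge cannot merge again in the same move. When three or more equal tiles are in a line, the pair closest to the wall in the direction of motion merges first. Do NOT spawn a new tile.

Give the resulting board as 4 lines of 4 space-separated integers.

Slide right:
row 0: [0, 16, 16, 8] -> [0, 0, 32, 8]
row 1: [0, 16, 0, 0] -> [0, 0, 0, 16]
row 2: [8, 8, 0, 8] -> [0, 0, 8, 16]
row 3: [0, 4, 0, 0] -> [0, 0, 0, 4]

Answer:  0  0 32  8
 0  0  0 16
 0  0  8 16
 0  0  0  4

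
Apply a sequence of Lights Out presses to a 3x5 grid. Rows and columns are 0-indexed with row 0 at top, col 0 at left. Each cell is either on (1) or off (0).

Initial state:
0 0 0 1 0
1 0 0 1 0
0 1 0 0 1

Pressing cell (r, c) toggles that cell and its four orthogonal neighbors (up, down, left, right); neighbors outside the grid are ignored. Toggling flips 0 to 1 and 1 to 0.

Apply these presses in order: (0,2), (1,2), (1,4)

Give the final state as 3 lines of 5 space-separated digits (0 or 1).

Answer: 0 1 0 0 1
1 1 0 1 1
0 1 1 0 0

Derivation:
After press 1 at (0,2):
0 1 1 0 0
1 0 1 1 0
0 1 0 0 1

After press 2 at (1,2):
0 1 0 0 0
1 1 0 0 0
0 1 1 0 1

After press 3 at (1,4):
0 1 0 0 1
1 1 0 1 1
0 1 1 0 0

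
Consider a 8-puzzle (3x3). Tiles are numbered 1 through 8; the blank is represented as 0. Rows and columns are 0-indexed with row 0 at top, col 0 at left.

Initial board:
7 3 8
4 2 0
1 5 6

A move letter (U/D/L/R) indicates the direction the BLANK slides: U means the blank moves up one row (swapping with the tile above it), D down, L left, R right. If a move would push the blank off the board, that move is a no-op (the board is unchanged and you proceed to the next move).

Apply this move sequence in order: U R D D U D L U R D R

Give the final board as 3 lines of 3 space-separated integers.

Answer: 7 3 8
4 6 5
1 2 0

Derivation:
After move 1 (U):
7 3 0
4 2 8
1 5 6

After move 2 (R):
7 3 0
4 2 8
1 5 6

After move 3 (D):
7 3 8
4 2 0
1 5 6

After move 4 (D):
7 3 8
4 2 6
1 5 0

After move 5 (U):
7 3 8
4 2 0
1 5 6

After move 6 (D):
7 3 8
4 2 6
1 5 0

After move 7 (L):
7 3 8
4 2 6
1 0 5

After move 8 (U):
7 3 8
4 0 6
1 2 5

After move 9 (R):
7 3 8
4 6 0
1 2 5

After move 10 (D):
7 3 8
4 6 5
1 2 0

After move 11 (R):
7 3 8
4 6 5
1 2 0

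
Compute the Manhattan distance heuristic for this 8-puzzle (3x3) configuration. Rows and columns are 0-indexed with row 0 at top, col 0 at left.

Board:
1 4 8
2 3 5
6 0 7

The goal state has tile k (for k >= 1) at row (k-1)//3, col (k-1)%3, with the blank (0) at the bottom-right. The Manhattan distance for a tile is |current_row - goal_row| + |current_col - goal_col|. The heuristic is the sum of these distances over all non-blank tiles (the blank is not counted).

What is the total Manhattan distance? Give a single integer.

Answer: 15

Derivation:
Tile 1: at (0,0), goal (0,0), distance |0-0|+|0-0| = 0
Tile 4: at (0,1), goal (1,0), distance |0-1|+|1-0| = 2
Tile 8: at (0,2), goal (2,1), distance |0-2|+|2-1| = 3
Tile 2: at (1,0), goal (0,1), distance |1-0|+|0-1| = 2
Tile 3: at (1,1), goal (0,2), distance |1-0|+|1-2| = 2
Tile 5: at (1,2), goal (1,1), distance |1-1|+|2-1| = 1
Tile 6: at (2,0), goal (1,2), distance |2-1|+|0-2| = 3
Tile 7: at (2,2), goal (2,0), distance |2-2|+|2-0| = 2
Sum: 0 + 2 + 3 + 2 + 2 + 1 + 3 + 2 = 15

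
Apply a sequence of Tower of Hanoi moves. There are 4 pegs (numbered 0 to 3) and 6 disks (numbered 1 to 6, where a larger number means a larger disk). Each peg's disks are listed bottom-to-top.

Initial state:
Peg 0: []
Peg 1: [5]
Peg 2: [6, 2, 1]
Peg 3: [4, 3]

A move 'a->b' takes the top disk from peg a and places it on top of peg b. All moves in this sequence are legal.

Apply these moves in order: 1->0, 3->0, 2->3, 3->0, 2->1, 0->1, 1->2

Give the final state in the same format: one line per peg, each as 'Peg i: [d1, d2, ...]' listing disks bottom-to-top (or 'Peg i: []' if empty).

Answer: Peg 0: [5, 3]
Peg 1: [2]
Peg 2: [6, 1]
Peg 3: [4]

Derivation:
After move 1 (1->0):
Peg 0: [5]
Peg 1: []
Peg 2: [6, 2, 1]
Peg 3: [4, 3]

After move 2 (3->0):
Peg 0: [5, 3]
Peg 1: []
Peg 2: [6, 2, 1]
Peg 3: [4]

After move 3 (2->3):
Peg 0: [5, 3]
Peg 1: []
Peg 2: [6, 2]
Peg 3: [4, 1]

After move 4 (3->0):
Peg 0: [5, 3, 1]
Peg 1: []
Peg 2: [6, 2]
Peg 3: [4]

After move 5 (2->1):
Peg 0: [5, 3, 1]
Peg 1: [2]
Peg 2: [6]
Peg 3: [4]

After move 6 (0->1):
Peg 0: [5, 3]
Peg 1: [2, 1]
Peg 2: [6]
Peg 3: [4]

After move 7 (1->2):
Peg 0: [5, 3]
Peg 1: [2]
Peg 2: [6, 1]
Peg 3: [4]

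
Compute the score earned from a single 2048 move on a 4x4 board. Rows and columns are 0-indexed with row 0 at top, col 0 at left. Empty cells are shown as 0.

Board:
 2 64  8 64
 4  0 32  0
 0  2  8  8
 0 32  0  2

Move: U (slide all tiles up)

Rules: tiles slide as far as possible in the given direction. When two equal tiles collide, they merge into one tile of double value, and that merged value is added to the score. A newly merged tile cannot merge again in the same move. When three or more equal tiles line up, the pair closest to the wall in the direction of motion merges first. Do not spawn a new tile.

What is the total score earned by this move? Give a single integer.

Answer: 0

Derivation:
Slide up:
col 0: [2, 4, 0, 0] -> [2, 4, 0, 0]  score +0 (running 0)
col 1: [64, 0, 2, 32] -> [64, 2, 32, 0]  score +0 (running 0)
col 2: [8, 32, 8, 0] -> [8, 32, 8, 0]  score +0 (running 0)
col 3: [64, 0, 8, 2] -> [64, 8, 2, 0]  score +0 (running 0)
Board after move:
 2 64  8 64
 4  2 32  8
 0 32  8  2
 0  0  0  0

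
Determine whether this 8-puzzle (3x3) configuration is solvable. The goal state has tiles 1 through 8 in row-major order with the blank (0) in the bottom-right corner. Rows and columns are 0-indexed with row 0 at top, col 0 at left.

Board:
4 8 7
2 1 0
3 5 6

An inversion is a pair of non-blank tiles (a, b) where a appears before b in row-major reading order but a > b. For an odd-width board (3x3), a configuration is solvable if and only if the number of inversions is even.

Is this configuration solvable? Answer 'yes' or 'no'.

Answer: no

Derivation:
Inversions (pairs i<j in row-major order where tile[i] > tile[j] > 0): 15
15 is odd, so the puzzle is not solvable.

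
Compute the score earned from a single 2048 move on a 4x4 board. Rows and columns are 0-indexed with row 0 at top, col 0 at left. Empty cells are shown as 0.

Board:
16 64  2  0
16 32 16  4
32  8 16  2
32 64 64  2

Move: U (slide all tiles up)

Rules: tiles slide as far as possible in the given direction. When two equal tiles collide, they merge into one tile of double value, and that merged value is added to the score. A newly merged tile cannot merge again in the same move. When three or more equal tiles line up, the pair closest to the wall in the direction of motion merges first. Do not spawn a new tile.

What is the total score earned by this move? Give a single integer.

Answer: 132

Derivation:
Slide up:
col 0: [16, 16, 32, 32] -> [32, 64, 0, 0]  score +96 (running 96)
col 1: [64, 32, 8, 64] -> [64, 32, 8, 64]  score +0 (running 96)
col 2: [2, 16, 16, 64] -> [2, 32, 64, 0]  score +32 (running 128)
col 3: [0, 4, 2, 2] -> [4, 4, 0, 0]  score +4 (running 132)
Board after move:
32 64  2  4
64 32 32  4
 0  8 64  0
 0 64  0  0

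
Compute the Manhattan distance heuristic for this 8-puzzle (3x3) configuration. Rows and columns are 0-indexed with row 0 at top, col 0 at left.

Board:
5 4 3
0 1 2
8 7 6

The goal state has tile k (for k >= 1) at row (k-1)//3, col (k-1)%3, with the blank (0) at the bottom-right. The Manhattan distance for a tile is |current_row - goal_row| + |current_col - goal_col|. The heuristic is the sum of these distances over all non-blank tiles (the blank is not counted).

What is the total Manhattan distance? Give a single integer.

Tile 5: (0,0)->(1,1) = 2
Tile 4: (0,1)->(1,0) = 2
Tile 3: (0,2)->(0,2) = 0
Tile 1: (1,1)->(0,0) = 2
Tile 2: (1,2)->(0,1) = 2
Tile 8: (2,0)->(2,1) = 1
Tile 7: (2,1)->(2,0) = 1
Tile 6: (2,2)->(1,2) = 1
Sum: 2 + 2 + 0 + 2 + 2 + 1 + 1 + 1 = 11

Answer: 11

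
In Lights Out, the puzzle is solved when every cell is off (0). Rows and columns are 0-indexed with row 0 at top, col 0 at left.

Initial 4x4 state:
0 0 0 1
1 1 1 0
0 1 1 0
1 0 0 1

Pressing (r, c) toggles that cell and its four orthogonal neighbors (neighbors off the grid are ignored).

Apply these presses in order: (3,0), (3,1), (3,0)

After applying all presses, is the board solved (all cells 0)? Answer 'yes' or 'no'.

After press 1 at (3,0):
0 0 0 1
1 1 1 0
1 1 1 0
0 1 0 1

After press 2 at (3,1):
0 0 0 1
1 1 1 0
1 0 1 0
1 0 1 1

After press 3 at (3,0):
0 0 0 1
1 1 1 0
0 0 1 0
0 1 1 1

Lights still on: 8

Answer: no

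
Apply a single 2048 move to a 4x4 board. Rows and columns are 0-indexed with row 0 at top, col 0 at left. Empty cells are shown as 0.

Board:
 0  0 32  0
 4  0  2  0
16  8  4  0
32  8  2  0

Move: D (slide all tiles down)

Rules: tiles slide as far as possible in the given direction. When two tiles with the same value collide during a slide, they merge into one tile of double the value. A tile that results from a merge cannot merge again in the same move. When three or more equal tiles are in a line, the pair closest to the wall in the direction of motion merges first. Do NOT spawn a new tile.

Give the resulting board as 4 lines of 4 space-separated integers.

Answer:  0  0 32  0
 4  0  2  0
16  0  4  0
32 16  2  0

Derivation:
Slide down:
col 0: [0, 4, 16, 32] -> [0, 4, 16, 32]
col 1: [0, 0, 8, 8] -> [0, 0, 0, 16]
col 2: [32, 2, 4, 2] -> [32, 2, 4, 2]
col 3: [0, 0, 0, 0] -> [0, 0, 0, 0]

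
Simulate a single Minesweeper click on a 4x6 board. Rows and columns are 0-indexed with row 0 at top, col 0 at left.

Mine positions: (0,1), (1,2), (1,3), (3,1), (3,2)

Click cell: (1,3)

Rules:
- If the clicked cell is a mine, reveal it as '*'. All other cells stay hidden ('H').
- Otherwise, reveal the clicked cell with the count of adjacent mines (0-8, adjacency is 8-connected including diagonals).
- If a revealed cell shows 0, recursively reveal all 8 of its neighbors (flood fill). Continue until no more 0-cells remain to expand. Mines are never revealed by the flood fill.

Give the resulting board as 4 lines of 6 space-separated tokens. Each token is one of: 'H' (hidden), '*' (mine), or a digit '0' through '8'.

H H H H H H
H H H * H H
H H H H H H
H H H H H H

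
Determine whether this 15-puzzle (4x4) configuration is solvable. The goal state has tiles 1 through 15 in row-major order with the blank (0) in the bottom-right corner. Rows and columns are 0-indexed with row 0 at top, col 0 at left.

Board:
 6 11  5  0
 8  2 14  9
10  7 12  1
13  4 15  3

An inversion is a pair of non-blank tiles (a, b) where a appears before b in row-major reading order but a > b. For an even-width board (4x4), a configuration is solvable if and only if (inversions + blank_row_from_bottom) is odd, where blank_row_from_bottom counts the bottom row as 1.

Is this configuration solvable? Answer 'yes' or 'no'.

Answer: no

Derivation:
Inversions: 50
Blank is in row 0 (0-indexed from top), which is row 4 counting from the bottom (bottom = 1).
50 + 4 = 54, which is even, so the puzzle is not solvable.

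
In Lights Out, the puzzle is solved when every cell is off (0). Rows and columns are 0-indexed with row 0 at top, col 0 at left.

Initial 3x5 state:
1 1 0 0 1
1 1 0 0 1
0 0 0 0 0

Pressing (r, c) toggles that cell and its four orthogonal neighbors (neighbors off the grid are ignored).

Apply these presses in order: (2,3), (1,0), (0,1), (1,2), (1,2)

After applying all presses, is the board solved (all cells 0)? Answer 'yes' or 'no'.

After press 1 at (2,3):
1 1 0 0 1
1 1 0 1 1
0 0 1 1 1

After press 2 at (1,0):
0 1 0 0 1
0 0 0 1 1
1 0 1 1 1

After press 3 at (0,1):
1 0 1 0 1
0 1 0 1 1
1 0 1 1 1

After press 4 at (1,2):
1 0 0 0 1
0 0 1 0 1
1 0 0 1 1

After press 5 at (1,2):
1 0 1 0 1
0 1 0 1 1
1 0 1 1 1

Lights still on: 10

Answer: no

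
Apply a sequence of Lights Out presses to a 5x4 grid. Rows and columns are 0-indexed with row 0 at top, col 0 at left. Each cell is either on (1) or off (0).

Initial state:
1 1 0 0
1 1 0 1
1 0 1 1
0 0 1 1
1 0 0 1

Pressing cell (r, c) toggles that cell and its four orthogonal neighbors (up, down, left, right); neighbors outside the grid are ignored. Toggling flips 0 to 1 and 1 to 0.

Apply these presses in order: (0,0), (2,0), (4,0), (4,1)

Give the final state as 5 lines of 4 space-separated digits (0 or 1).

After press 1 at (0,0):
0 0 0 0
0 1 0 1
1 0 1 1
0 0 1 1
1 0 0 1

After press 2 at (2,0):
0 0 0 0
1 1 0 1
0 1 1 1
1 0 1 1
1 0 0 1

After press 3 at (4,0):
0 0 0 0
1 1 0 1
0 1 1 1
0 0 1 1
0 1 0 1

After press 4 at (4,1):
0 0 0 0
1 1 0 1
0 1 1 1
0 1 1 1
1 0 1 1

Answer: 0 0 0 0
1 1 0 1
0 1 1 1
0 1 1 1
1 0 1 1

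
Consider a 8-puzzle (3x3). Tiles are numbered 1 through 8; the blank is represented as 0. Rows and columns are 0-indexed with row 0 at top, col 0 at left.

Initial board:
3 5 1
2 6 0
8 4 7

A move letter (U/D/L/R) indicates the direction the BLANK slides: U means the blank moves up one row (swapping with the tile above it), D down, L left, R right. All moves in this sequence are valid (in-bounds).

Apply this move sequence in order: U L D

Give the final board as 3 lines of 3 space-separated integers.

Answer: 3 6 5
2 0 1
8 4 7

Derivation:
After move 1 (U):
3 5 0
2 6 1
8 4 7

After move 2 (L):
3 0 5
2 6 1
8 4 7

After move 3 (D):
3 6 5
2 0 1
8 4 7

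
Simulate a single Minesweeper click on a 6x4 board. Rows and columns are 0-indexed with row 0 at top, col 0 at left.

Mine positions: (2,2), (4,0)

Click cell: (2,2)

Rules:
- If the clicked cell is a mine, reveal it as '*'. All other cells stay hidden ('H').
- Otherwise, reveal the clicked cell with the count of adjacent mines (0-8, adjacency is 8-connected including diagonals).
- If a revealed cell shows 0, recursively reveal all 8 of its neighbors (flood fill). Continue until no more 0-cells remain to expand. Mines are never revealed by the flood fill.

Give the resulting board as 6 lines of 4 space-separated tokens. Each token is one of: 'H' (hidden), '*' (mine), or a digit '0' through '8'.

H H H H
H H H H
H H * H
H H H H
H H H H
H H H H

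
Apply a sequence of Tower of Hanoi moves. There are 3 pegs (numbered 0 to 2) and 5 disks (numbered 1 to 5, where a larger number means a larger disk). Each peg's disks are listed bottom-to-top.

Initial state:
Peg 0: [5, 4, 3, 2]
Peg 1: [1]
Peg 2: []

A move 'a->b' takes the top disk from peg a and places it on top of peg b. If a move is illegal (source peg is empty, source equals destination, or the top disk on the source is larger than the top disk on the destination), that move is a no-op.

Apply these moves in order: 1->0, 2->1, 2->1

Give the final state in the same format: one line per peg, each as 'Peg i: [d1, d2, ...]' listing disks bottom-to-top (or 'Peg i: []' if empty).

After move 1 (1->0):
Peg 0: [5, 4, 3, 2, 1]
Peg 1: []
Peg 2: []

After move 2 (2->1):
Peg 0: [5, 4, 3, 2, 1]
Peg 1: []
Peg 2: []

After move 3 (2->1):
Peg 0: [5, 4, 3, 2, 1]
Peg 1: []
Peg 2: []

Answer: Peg 0: [5, 4, 3, 2, 1]
Peg 1: []
Peg 2: []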